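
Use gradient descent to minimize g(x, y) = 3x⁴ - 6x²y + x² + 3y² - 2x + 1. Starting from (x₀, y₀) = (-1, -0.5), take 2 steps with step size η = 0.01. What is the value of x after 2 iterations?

-0.64907776

∇g = (12x³ - 12xy + 2x - 2, -6x² + 6y)
(x₁, y₁) = (-1, -0.5) − 0.01·(-22, -9) = (-0.78, -0.41)
(x₂, y₂) = (-0.78, -0.41) − 0.01·(-13.092224, -6.1104) = (-0.64907776, -0.348896)
x = -0.64907776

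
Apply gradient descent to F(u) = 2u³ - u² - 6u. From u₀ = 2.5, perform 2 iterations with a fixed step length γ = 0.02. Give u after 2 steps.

1.703092

F′(u) = 6u² - 2u - 6
u₁ = 2.5 − 0.02·26.5 = 1.97
u₂ = 1.97 − 0.02·13.3454 = 1.703092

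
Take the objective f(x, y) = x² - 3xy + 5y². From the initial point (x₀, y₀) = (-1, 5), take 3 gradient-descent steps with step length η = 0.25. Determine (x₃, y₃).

(8.828125, -25.640625)

∇f = (2x - 3y, -3x + 10y)
Step 1: at (-1, 5), ∇f = (-17, 53) → (-1, 5) − 0.25·(-17, 53) = (3.25, -8.25)
Step 2: at (3.25, -8.25), ∇f = (31.25, -92.25) → (3.25, -8.25) − 0.25·(31.25, -92.25) = (-4.5625, 14.8125)
Step 3: at (-4.5625, 14.8125), ∇f = (-53.5625, 161.8125) → (-4.5625, 14.8125) − 0.25·(-53.5625, 161.8125) = (8.828125, -25.640625)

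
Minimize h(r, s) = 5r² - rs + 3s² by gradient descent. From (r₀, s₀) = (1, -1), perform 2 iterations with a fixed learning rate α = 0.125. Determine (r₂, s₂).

(0.078125, -0.078125)

∇h = (10r - s, -r + 6s)
Step 1: at (1, -1), ∇h = (11, -7) → (1, -1) − 0.125·(11, -7) = (-0.375, -0.125)
Step 2: at (-0.375, -0.125), ∇h = (-3.625, -0.375) → (-0.375, -0.125) − 0.125·(-3.625, -0.375) = (0.078125, -0.078125)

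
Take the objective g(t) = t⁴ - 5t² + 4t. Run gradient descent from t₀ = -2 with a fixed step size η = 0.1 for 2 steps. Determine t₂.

-2.1088

g′(t) = 4t³ - 10t + 4
t₁ = -2 − 0.1·(-8) = -1.2
t₂ = -1.2 − 0.1·9.088 = -2.1088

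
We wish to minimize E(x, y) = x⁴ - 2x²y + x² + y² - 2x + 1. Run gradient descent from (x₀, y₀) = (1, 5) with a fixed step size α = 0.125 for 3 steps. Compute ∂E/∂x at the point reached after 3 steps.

∇E = (4x³ - 4xy + 2x - 2, -2x² + 2y)
(x₁, y₁) = (1, 5) − 0.125·(-16, 8) = (3, 4)
(x₂, y₂) = (3, 4) − 0.125·(64, -10) = (-5, 5.25)
(x₃, y₃) = (-5, 5.25) − 0.125·(-407, -39.5) = (45.875, 10.1875)
∂E/∂x at (45.875, 10.1875) = 384398.9609375

384398.9609375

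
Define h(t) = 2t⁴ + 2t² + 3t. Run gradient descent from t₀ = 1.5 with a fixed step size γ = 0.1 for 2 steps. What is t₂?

h′(t) = 8t³ + 4t + 3
Step 1: h′(1.5) = 36; t₁ = 1.5 − 0.1·36 = -2.1
Step 2: h′(-2.1) = -79.488; t₂ = -2.1 − 0.1·(-79.488) = 5.8488

5.8488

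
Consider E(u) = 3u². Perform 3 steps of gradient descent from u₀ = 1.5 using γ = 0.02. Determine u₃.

1.022208

E′(u) = 6u
Step 1: E′(1.5) = 9; u₁ = 1.5 − 0.02·9 = 1.32
Step 2: E′(1.32) = 7.92; u₂ = 1.32 − 0.02·7.92 = 1.1616
Step 3: E′(1.1616) = 6.9696; u₃ = 1.1616 − 0.02·6.9696 = 1.022208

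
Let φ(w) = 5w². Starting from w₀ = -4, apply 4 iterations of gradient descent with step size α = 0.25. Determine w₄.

-20.25

φ′(w) = 10w
w₁ = -4 − 0.25·(-40) = 6
w₂ = 6 − 0.25·60 = -9
w₃ = -9 − 0.25·(-90) = 13.5
w₄ = 13.5 − 0.25·135 = -20.25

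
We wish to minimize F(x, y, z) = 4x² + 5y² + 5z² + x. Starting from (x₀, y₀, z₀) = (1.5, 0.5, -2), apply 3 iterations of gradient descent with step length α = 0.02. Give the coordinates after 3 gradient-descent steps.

(0.838144, 0.256, -1.024)

∇F = (8x + 1, 10y, 10z)
(x₁, y₁, z₁) = (1.5, 0.5, -2) − 0.02·(13, 5, -20) = (1.24, 0.4, -1.6)
(x₂, y₂, z₂) = (1.24, 0.4, -1.6) − 0.02·(10.92, 4, -16) = (1.0216, 0.32, -1.28)
(x₃, y₃, z₃) = (1.0216, 0.32, -1.28) − 0.02·(9.1728, 3.2, -12.8) = (0.838144, 0.256, -1.024)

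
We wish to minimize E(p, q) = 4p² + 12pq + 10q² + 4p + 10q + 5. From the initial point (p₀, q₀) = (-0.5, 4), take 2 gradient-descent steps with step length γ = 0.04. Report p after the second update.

∇E = (8p + 12q + 4, 12p + 20q + 10)
Step 1: at (-0.5, 4), ∇E = (48, 84) → (-0.5, 4) − 0.04·(48, 84) = (-2.42, 0.64)
Step 2: at (-2.42, 0.64), ∇E = (-7.68, -6.24) → (-2.42, 0.64) − 0.04·(-7.68, -6.24) = (-2.1128, 0.8896)
p = -2.1128

-2.1128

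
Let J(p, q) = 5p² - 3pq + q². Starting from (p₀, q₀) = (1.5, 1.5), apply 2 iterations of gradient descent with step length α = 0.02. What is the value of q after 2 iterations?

1.5462

∇J = (10p - 3q, -3p + 2q)
(p₁, q₁) = (1.5, 1.5) − 0.02·(10.5, -1.5) = (1.29, 1.53)
(p₂, q₂) = (1.29, 1.53) − 0.02·(8.31, -0.81) = (1.1238, 1.5462)
q = 1.5462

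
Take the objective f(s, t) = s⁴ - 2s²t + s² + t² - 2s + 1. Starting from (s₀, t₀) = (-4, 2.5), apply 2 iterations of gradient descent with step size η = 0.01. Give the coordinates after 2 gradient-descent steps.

∇f = (4s³ - 4st + 2s - 2, -2s² + 2t)
(s₁, t₁) = (-4, 2.5) − 0.01·(-226, -27) = (-1.74, 2.77)
(s₂, t₂) = (-1.74, 2.77) − 0.01·(-7.272896, -0.5152) = (-1.66727104, 2.775152)

(-1.66727104, 2.775152)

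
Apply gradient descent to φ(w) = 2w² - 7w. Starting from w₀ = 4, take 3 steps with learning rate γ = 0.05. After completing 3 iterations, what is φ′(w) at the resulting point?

4.608

φ′(w) = 4w - 7
w₁ = 4 − 0.05·9 = 3.55
w₂ = 3.55 − 0.05·7.2 = 3.19
w₃ = 3.19 − 0.05·5.76 = 2.902
φ′(w) at (2.902) = 4.608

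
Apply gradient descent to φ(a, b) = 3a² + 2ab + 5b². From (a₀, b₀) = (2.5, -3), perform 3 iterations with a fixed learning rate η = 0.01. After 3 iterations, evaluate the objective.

∇φ = (6a + 2b, 2a + 10b)
Step 1: at (2.5, -3), ∇φ = (9, -25) → (2.5, -3) − 0.01·(9, -25) = (2.41, -2.75)
Step 2: at (2.41, -2.75), ∇φ = (8.96, -22.68) → (2.41, -2.75) − 0.01·(8.96, -22.68) = (2.3204, -2.5232)
Step 3: at (2.3204, -2.5232), ∇φ = (8.876, -20.5912) → (2.3204, -2.5232) − 0.01·(8.876, -20.5912) = (2.23164, -2.317288)
φ(2.23164, -2.317288) = 31.44706445888

31.44706445888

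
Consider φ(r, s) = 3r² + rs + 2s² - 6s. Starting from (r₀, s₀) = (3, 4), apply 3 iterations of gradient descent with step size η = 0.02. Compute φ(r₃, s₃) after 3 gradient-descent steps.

18.349137511936

∇φ = (6r + s, r + 4s - 6)
Step 1: at (3, 4), ∇φ = (22, 13) → (3, 4) − 0.02·(22, 13) = (2.56, 3.74)
Step 2: at (2.56, 3.74), ∇φ = (19.1, 11.52) → (2.56, 3.74) − 0.02·(19.1, 11.52) = (2.178, 3.5096)
Step 3: at (2.178, 3.5096), ∇φ = (16.5776, 10.2164) → (2.178, 3.5096) − 0.02·(16.5776, 10.2164) = (1.846448, 3.305272)
φ(1.846448, 3.305272) = 18.349137511936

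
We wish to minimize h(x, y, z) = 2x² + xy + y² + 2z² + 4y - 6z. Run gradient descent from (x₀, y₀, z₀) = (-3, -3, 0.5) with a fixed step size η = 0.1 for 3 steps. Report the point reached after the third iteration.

∇h = (4x + y, x + 2y + 4, 4z - 6)
(x₁, y₁, z₁) = (-3, -3, 0.5) − 0.1·(-15, -5, -4) = (-1.5, -2.5, 0.9)
(x₂, y₂, z₂) = (-1.5, -2.5, 0.9) − 0.1·(-8.5, -2.5, -2.4) = (-0.65, -2.25, 1.14)
(x₃, y₃, z₃) = (-0.65, -2.25, 1.14) − 0.1·(-4.85, -1.15, -1.44) = (-0.165, -2.135, 1.284)

(-0.165, -2.135, 1.284)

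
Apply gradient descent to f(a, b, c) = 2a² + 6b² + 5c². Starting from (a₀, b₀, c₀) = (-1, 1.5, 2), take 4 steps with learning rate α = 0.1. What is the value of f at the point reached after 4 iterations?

0.03362688

∇f = (4a, 12b, 10c)
Step 1: at (-1, 1.5, 2), ∇f = (-4, 18, 20) → (-1, 1.5, 2) − 0.1·(-4, 18, 20) = (-0.6, -0.3, 0)
Step 2: at (-0.6, -0.3, 0), ∇f = (-2.4, -3.6, 0) → (-0.6, -0.3, 0) − 0.1·(-2.4, -3.6, 0) = (-0.36, 0.06, 0)
Step 3: at (-0.36, 0.06, 0), ∇f = (-1.44, 0.72, 0) → (-0.36, 0.06, 0) − 0.1·(-1.44, 0.72, 0) = (-0.216, -0.012, 0)
Step 4: at (-0.216, -0.012, 0), ∇f = (-0.864, -0.144, 0) → (-0.216, -0.012, 0) − 0.1·(-0.864, -0.144, 0) = (-0.1296, 0.0024, 0)
f(-0.1296, 0.0024, 0) = 0.03362688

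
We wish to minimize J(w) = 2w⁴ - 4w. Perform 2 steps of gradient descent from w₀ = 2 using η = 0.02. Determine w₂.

J′(w) = 8w³ - 4
Step 1: J′(2) = 60; w₁ = 2 − 0.02·60 = 0.8
Step 2: J′(0.8) = 0.096; w₂ = 0.8 − 0.02·0.096 = 0.79808

0.79808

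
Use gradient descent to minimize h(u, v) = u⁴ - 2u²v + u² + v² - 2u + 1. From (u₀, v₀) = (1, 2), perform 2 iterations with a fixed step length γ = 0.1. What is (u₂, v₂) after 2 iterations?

(1.2304, 1.832)

∇h = (4u³ - 4uv + 2u - 2, -2u² + 2v)
Step 1: at (1, 2), ∇h = (-4, 2) → (1, 2) − 0.1·(-4, 2) = (1.4, 1.8)
Step 2: at (1.4, 1.8), ∇h = (1.696, -0.32) → (1.4, 1.8) − 0.1·(1.696, -0.32) = (1.2304, 1.832)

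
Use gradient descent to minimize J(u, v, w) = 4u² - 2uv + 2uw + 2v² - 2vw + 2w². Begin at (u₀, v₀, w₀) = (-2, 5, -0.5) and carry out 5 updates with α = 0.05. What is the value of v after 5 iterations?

1.760375

∇J = (8u - 2v + 2w, -2u + 4v - 2w, 2u - 2v + 4w)
(u₁, v₁, w₁) = (-2, 5, -0.5) − 0.05·(-27, 25, -16) = (-0.65, 3.75, 0.3)
(u₂, v₂, w₂) = (-0.65, 3.75, 0.3) − 0.05·(-12.1, 15.7, -7.6) = (-0.045, 2.965, 0.68)
(u₃, v₃, w₃) = (-0.045, 2.965, 0.68) − 0.05·(-4.93, 10.59, -3.3) = (0.2015, 2.4355, 0.845)
(u₄, v₄, w₄) = (0.2015, 2.4355, 0.845) − 0.05·(-1.569, 7.649, -1.088) = (0.27995, 2.05305, 0.8994)
(u₅, v₅, w₅) = (0.27995, 2.05305, 0.8994) − 0.05·(-0.0677, 5.8535, 0.0514) = (0.283335, 1.760375, 0.89683)
v = 1.760375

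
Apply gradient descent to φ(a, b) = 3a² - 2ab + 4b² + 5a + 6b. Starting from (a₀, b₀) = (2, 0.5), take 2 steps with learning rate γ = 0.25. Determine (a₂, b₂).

(-0.75, -1.5)

∇φ = (6a - 2b + 5, -2a + 8b + 6)
(a₁, b₁) = (2, 0.5) − 0.25·(16, 6) = (-2, -1)
(a₂, b₂) = (-2, -1) − 0.25·(-5, 2) = (-0.75, -1.5)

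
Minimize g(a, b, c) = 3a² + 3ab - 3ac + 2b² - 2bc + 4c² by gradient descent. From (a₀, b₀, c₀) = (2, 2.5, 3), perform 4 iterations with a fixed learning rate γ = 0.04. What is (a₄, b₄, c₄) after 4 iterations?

(0.76603904, 1.27953536, 1.38111744)

∇g = (6a + 3b - 3c, 3a + 4b - 2c, -3a - 2b + 8c)
(a₁, b₁, c₁) = (2, 2.5, 3) − 0.04·(10.5, 10, 13) = (1.58, 2.1, 2.48)
(a₂, b₂, c₂) = (1.58, 2.1, 2.48) − 0.04·(8.34, 8.18, 10.9) = (1.2464, 1.7728, 2.044)
(a₃, b₃, c₃) = (1.2464, 1.7728, 2.044) − 0.04·(6.6648, 6.7424, 9.0672) = (0.979808, 1.503104, 1.681312)
(a₄, b₄, c₄) = (0.979808, 1.503104, 1.681312) − 0.04·(5.344224, 5.589216, 7.504864) = (0.76603904, 1.27953536, 1.38111744)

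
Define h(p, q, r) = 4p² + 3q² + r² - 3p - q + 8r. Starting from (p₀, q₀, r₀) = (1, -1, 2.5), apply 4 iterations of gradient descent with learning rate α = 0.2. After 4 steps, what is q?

0.1648

∇h = (8p - 3, 6q - 1, 2r + 8)
Step 1: at (1, -1, 2.5), ∇h = (5, -7, 13) → (1, -1, 2.5) − 0.2·(5, -7, 13) = (0, 0.4, -0.1)
Step 2: at (0, 0.4, -0.1), ∇h = (-3, 1.4, 7.8) → (0, 0.4, -0.1) − 0.2·(-3, 1.4, 7.8) = (0.6, 0.12, -1.66)
Step 3: at (0.6, 0.12, -1.66), ∇h = (1.8, -0.28, 4.68) → (0.6, 0.12, -1.66) − 0.2·(1.8, -0.28, 4.68) = (0.24, 0.176, -2.596)
Step 4: at (0.24, 0.176, -2.596), ∇h = (-1.08, 0.056, 2.808) → (0.24, 0.176, -2.596) − 0.2·(-1.08, 0.056, 2.808) = (0.456, 0.1648, -3.1576)
q = 0.1648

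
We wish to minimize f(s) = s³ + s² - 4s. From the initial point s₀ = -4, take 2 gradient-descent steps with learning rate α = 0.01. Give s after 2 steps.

-4.803088

f′(s) = 3s² + 2s - 4
Step 1: f′(-4) = 36; s₁ = -4 − 0.01·36 = -4.36
Step 2: f′(-4.36) = 44.3088; s₂ = -4.36 − 0.01·44.3088 = -4.803088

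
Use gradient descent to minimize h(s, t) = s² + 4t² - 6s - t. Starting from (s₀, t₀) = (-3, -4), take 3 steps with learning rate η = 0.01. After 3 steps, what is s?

∇h = (2s - 6, 8t - 1)
Step 1: at (-3, -4), ∇h = (-12, -33) → (-3, -4) − 0.01·(-12, -33) = (-2.88, -3.67)
Step 2: at (-2.88, -3.67), ∇h = (-11.76, -30.36) → (-2.88, -3.67) − 0.01·(-11.76, -30.36) = (-2.7624, -3.3664)
Step 3: at (-2.7624, -3.3664), ∇h = (-11.5248, -27.9312) → (-2.7624, -3.3664) − 0.01·(-11.5248, -27.9312) = (-2.647152, -3.087088)
s = -2.647152

-2.647152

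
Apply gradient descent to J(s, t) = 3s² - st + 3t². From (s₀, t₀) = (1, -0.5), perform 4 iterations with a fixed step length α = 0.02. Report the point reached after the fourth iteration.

∇J = (6s - t, -s + 6t)
(s₁, t₁) = (1, -0.5) − 0.02·(6.5, -4) = (0.87, -0.42)
(s₂, t₂) = (0.87, -0.42) − 0.02·(5.64, -3.39) = (0.7572, -0.3522)
(s₃, t₃) = (0.7572, -0.3522) − 0.02·(4.8954, -2.8704) = (0.659292, -0.294792)
(s₄, t₄) = (0.659292, -0.294792) − 0.02·(4.250544, -2.428044) = (0.57428112, -0.24623112)

(0.57428112, -0.24623112)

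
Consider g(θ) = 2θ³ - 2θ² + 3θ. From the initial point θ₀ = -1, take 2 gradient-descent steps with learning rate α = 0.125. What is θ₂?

-9.48046875

g′(θ) = 6θ² - 4θ + 3
Step 1: g′(-1) = 13; θ₁ = -1 − 0.125·13 = -2.625
Step 2: g′(-2.625) = 54.84375; θ₂ = -2.625 − 0.125·54.84375 = -9.48046875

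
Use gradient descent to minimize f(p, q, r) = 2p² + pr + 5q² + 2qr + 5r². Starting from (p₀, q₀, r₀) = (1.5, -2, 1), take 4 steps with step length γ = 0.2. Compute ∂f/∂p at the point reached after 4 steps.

∇f = (4p + r, 10q + 2r, p + 2q + 10r)
(p₁, q₁, r₁) = (1.5, -2, 1) − 0.2·(7, -18, 7.5) = (0.1, 1.6, -0.5)
(p₂, q₂, r₂) = (0.1, 1.6, -0.5) − 0.2·(-0.1, 15, -1.7) = (0.12, -1.4, -0.16)
(p₃, q₃, r₃) = (0.12, -1.4, -0.16) − 0.2·(0.32, -14.32, -4.28) = (0.056, 1.464, 0.696)
(p₄, q₄, r₄) = (0.056, 1.464, 0.696) − 0.2·(0.92, 16.032, 9.944) = (-0.128, -1.7424, -1.2928)
∂f/∂p at (-0.128, -1.7424, -1.2928) = -1.8048

-1.8048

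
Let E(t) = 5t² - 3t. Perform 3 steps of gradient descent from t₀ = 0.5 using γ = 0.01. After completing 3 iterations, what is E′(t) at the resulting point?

1.458

E′(t) = 10t - 3
t₁ = 0.5 − 0.01·2 = 0.48
t₂ = 0.48 − 0.01·1.8 = 0.462
t₃ = 0.462 − 0.01·1.62 = 0.4458
E′(t) at (0.4458) = 1.458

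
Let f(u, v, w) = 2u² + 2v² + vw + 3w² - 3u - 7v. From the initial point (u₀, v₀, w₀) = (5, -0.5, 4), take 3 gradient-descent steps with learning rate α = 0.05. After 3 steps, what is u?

∇f = (4u - 3, 4v + w - 7, v + 6w)
(u₁, v₁, w₁) = (5, -0.5, 4) − 0.05·(17, -5, 23.5) = (4.15, -0.25, 2.825)
(u₂, v₂, w₂) = (4.15, -0.25, 2.825) − 0.05·(13.6, -5.175, 16.7) = (3.47, 0.00875, 1.99)
(u₃, v₃, w₃) = (3.47, 0.00875, 1.99) − 0.05·(10.88, -4.975, 11.94875) = (2.926, 0.2575, 1.3925625)
u = 2.926

2.926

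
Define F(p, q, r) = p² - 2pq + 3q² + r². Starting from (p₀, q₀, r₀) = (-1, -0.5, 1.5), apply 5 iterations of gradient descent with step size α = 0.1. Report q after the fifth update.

∇F = (2p - 2q, -2p + 6q, 2r)
Step 1: at (-1, -0.5, 1.5), ∇F = (-1, -1, 3) → (-1, -0.5, 1.5) − 0.1·(-1, -1, 3) = (-0.9, -0.4, 1.2)
Step 2: at (-0.9, -0.4, 1.2), ∇F = (-1, -0.6, 2.4) → (-0.9, -0.4, 1.2) − 0.1·(-1, -0.6, 2.4) = (-0.8, -0.34, 0.96)
Step 3: at (-0.8, -0.34, 0.96), ∇F = (-0.92, -0.44, 1.92) → (-0.8, -0.34, 0.96) − 0.1·(-0.92, -0.44, 1.92) = (-0.708, -0.296, 0.768)
Step 4: at (-0.708, -0.296, 0.768), ∇F = (-0.824, -0.36, 1.536) → (-0.708, -0.296, 0.768) − 0.1·(-0.824, -0.36, 1.536) = (-0.6256, -0.26, 0.6144)
Step 5: at (-0.6256, -0.26, 0.6144), ∇F = (-0.7312, -0.3088, 1.2288) → (-0.6256, -0.26, 0.6144) − 0.1·(-0.7312, -0.3088, 1.2288) = (-0.55248, -0.22912, 0.49152)
q = -0.22912

-0.22912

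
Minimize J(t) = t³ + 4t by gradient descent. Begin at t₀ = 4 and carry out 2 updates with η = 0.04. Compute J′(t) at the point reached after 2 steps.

9.208462262272

J′(t) = 3t² + 4
Step 1: J′(4) = 52; t₁ = 4 − 0.04·52 = 1.92
Step 2: J′(1.92) = 15.0592; t₂ = 1.92 − 0.04·15.0592 = 1.317632
J′(t) at (1.317632) = 9.208462262272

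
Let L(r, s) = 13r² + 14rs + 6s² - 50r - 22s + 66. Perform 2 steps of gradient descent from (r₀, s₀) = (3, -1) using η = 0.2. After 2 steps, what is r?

∇L = (26r + 14s - 50, 14r + 12s - 22)
Step 1: at (3, -1), ∇L = (14, 8) → (3, -1) − 0.2·(14, 8) = (0.2, -2.6)
Step 2: at (0.2, -2.6), ∇L = (-81.2, -50.4) → (0.2, -2.6) − 0.2·(-81.2, -50.4) = (16.44, 7.48)
r = 16.44

16.44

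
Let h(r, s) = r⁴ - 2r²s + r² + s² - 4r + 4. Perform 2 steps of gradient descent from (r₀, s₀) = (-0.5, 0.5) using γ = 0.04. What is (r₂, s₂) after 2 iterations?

∇h = (4r³ - 4rs + 2r - 4, -2r² + 2s)
Step 1: at (-0.5, 0.5), ∇h = (-4.5, 0.5) → (-0.5, 0.5) − 0.04·(-4.5, 0.5) = (-0.32, 0.48)
Step 2: at (-0.32, 0.48), ∇h = (-4.156672, 0.7552) → (-0.32, 0.48) − 0.04·(-4.156672, 0.7552) = (-0.15373312, 0.449792)

(-0.15373312, 0.449792)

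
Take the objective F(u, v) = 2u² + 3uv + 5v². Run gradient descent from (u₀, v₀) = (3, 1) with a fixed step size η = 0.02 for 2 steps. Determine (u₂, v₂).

∇F = (4u + 3v, 3u + 10v)
Step 1: at (3, 1), ∇F = (15, 19) → (3, 1) − 0.02·(15, 19) = (2.7, 0.62)
Step 2: at (2.7, 0.62), ∇F = (12.66, 14.3) → (2.7, 0.62) − 0.02·(12.66, 14.3) = (2.4468, 0.334)

(2.4468, 0.334)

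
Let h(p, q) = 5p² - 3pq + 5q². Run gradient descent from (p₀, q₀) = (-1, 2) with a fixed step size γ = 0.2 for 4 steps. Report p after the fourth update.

∇h = (10p - 3q, -3p + 10q)
Step 1: at (-1, 2), ∇h = (-16, 23) → (-1, 2) − 0.2·(-16, 23) = (2.2, -2.6)
Step 2: at (2.2, -2.6), ∇h = (29.8, -32.6) → (2.2, -2.6) − 0.2·(29.8, -32.6) = (-3.76, 3.92)
Step 3: at (-3.76, 3.92), ∇h = (-49.36, 50.48) → (-3.76, 3.92) − 0.2·(-49.36, 50.48) = (6.112, -6.176)
Step 4: at (6.112, -6.176), ∇h = (79.648, -80.096) → (6.112, -6.176) − 0.2·(79.648, -80.096) = (-9.8176, 9.8432)
p = -9.8176

-9.8176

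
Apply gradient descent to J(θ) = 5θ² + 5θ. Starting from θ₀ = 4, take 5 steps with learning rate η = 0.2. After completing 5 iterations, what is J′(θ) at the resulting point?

J′(θ) = 10θ + 5
Step 1: J′(4) = 45; θ₁ = 4 − 0.2·45 = -5
Step 2: J′(-5) = -45; θ₂ = -5 − 0.2·(-45) = 4
Step 3: J′(4) = 45; θ₃ = 4 − 0.2·45 = -5
Step 4: J′(-5) = -45; θ₄ = -5 − 0.2·(-45) = 4
Step 5: J′(4) = 45; θ₅ = 4 − 0.2·45 = -5
J′(θ) at (-5) = -45

-45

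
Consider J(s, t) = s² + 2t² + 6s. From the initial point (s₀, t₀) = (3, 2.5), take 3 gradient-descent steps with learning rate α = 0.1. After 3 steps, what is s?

∇J = (2s + 6, 4t)
Step 1: at (3, 2.5), ∇J = (12, 10) → (3, 2.5) − 0.1·(12, 10) = (1.8, 1.5)
Step 2: at (1.8, 1.5), ∇J = (9.6, 6) → (1.8, 1.5) − 0.1·(9.6, 6) = (0.84, 0.9)
Step 3: at (0.84, 0.9), ∇J = (7.68, 3.6) → (0.84, 0.9) − 0.1·(7.68, 3.6) = (0.072, 0.54)
s = 0.072

0.072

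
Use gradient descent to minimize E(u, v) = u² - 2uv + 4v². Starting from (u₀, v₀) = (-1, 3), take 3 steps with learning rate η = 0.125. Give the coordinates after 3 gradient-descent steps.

∇E = (2u - 2v, -2u + 8v)
Step 1: at (-1, 3), ∇E = (-8, 26) → (-1, 3) − 0.125·(-8, 26) = (0, -0.25)
Step 2: at (0, -0.25), ∇E = (0.5, -2) → (0, -0.25) − 0.125·(0.5, -2) = (-0.0625, 0)
Step 3: at (-0.0625, 0), ∇E = (-0.125, 0.125) → (-0.0625, 0) − 0.125·(-0.125, 0.125) = (-0.046875, -0.015625)

(-0.046875, -0.015625)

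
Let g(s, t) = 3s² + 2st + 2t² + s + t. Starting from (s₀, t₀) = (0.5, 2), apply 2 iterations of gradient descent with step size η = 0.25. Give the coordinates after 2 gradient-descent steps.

(0.75, 0.5)

∇g = (6s + 2t + 1, 2s + 4t + 1)
(s₁, t₁) = (0.5, 2) − 0.25·(8, 10) = (-1.5, -0.5)
(s₂, t₂) = (-1.5, -0.5) − 0.25·(-9, -4) = (0.75, 0.5)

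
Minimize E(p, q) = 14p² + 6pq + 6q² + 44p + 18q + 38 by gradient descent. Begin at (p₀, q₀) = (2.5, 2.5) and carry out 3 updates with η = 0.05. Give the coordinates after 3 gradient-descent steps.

∇E = (28p + 6q + 44, 6p + 12q + 18)
(p₁, q₁) = (2.5, 2.5) − 0.05·(129, 63) = (-3.95, -0.65)
(p₂, q₂) = (-3.95, -0.65) − 0.05·(-70.5, -13.5) = (-0.425, 0.025)
(p₃, q₃) = (-0.425, 0.025) − 0.05·(32.25, 15.75) = (-2.0375, -0.7625)

(-2.0375, -0.7625)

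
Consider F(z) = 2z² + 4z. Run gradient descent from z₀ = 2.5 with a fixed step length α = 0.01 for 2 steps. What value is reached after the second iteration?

F′(z) = 4z + 4
Step 1: F′(2.5) = 14; z₁ = 2.5 − 0.01·14 = 2.36
Step 2: F′(2.36) = 13.44; z₂ = 2.36 − 0.01·13.44 = 2.2256

2.2256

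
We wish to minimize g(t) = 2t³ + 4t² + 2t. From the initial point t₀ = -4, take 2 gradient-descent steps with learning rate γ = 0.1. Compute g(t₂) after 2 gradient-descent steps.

-658954.668736512

g′(t) = 6t² + 8t + 2
Step 1: g′(-4) = 66; t₁ = -4 − 0.1·66 = -10.6
Step 2: g′(-10.6) = 591.36; t₂ = -10.6 − 0.1·591.36 = -69.736
g(-69.736) = -658954.668736512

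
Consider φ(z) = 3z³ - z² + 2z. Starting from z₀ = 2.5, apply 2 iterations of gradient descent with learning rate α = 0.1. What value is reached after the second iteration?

-10.7725625

φ′(z) = 9z² - 2z + 2
z₁ = 2.5 − 0.1·53.25 = -2.825
z₂ = -2.825 − 0.1·79.475625 = -10.7725625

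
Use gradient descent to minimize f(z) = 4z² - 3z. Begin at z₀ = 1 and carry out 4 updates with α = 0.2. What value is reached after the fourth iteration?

0.456

f′(z) = 8z - 3
z₁ = 1 − 0.2·5 = 0
z₂ = 0 − 0.2·(-3) = 0.6
z₃ = 0.6 − 0.2·1.8 = 0.24
z₄ = 0.24 − 0.2·(-1.08) = 0.456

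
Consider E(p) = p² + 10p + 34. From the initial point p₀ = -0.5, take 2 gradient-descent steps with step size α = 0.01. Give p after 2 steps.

E′(p) = 2p + 10
p₁ = -0.5 − 0.01·9 = -0.59
p₂ = -0.59 − 0.01·8.82 = -0.6782

-0.6782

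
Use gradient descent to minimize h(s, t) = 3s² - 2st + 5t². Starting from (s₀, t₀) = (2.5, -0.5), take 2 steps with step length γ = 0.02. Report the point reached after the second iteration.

(1.9064, -0.1528)

∇h = (6s - 2t, -2s + 10t)
(s₁, t₁) = (2.5, -0.5) − 0.02·(16, -10) = (2.18, -0.3)
(s₂, t₂) = (2.18, -0.3) − 0.02·(13.68, -7.36) = (1.9064, -0.1528)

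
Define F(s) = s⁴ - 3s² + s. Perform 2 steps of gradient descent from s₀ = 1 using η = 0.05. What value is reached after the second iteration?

F′(s) = 4s³ - 6s + 1
Step 1: F′(1) = -1; s₁ = 1 − 0.05·(-1) = 1.05
Step 2: F′(1.05) = -0.6695; s₂ = 1.05 − 0.05·(-0.6695) = 1.083475

1.083475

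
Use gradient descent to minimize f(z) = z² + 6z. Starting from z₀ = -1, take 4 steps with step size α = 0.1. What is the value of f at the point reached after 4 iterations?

f′(z) = 2z + 6
Step 1: f′(-1) = 4; z₁ = -1 − 0.1·4 = -1.4
Step 2: f′(-1.4) = 3.2; z₂ = -1.4 − 0.1·3.2 = -1.72
Step 3: f′(-1.72) = 2.56; z₃ = -1.72 − 0.1·2.56 = -1.976
Step 4: f′(-1.976) = 2.048; z₄ = -1.976 − 0.1·2.048 = -2.1808
f(-2.1808) = -8.32891136

-8.32891136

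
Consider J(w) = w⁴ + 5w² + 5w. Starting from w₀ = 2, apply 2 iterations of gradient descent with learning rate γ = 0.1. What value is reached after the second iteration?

19.7612

J′(w) = 4w³ + 10w + 5
Step 1: J′(2) = 57; w₁ = 2 − 0.1·57 = -3.7
Step 2: J′(-3.7) = -234.612; w₂ = -3.7 − 0.1·(-234.612) = 19.7612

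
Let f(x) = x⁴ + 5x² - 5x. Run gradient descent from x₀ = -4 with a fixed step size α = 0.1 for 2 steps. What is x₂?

f′(x) = 4x³ + 10x - 5
x₁ = -4 − 0.1·(-301) = 26.1
x₂ = 26.1 − 0.1·71374.324 = -7111.3324

-7111.3324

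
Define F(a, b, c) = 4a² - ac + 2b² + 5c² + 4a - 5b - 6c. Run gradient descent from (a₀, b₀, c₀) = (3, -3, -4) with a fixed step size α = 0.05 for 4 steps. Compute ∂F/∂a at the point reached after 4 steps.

2.644375

∇F = (8a - c + 4, 4b - 5, -a + 10c - 6)
(a₁, b₁, c₁) = (3, -3, -4) − 0.05·(32, -17, -49) = (1.4, -2.15, -1.55)
(a₂, b₂, c₂) = (1.4, -2.15, -1.55) − 0.05·(16.75, -13.6, -22.9) = (0.5625, -1.47, -0.405)
(a₃, b₃, c₃) = (0.5625, -1.47, -0.405) − 0.05·(8.905, -10.88, -10.6125) = (0.11725, -0.926, 0.125625)
(a₄, b₄, c₄) = (0.11725, -0.926, 0.125625) − 0.05·(4.812375, -8.704, -4.861) = (-0.12336875, -0.4908, 0.368675)
∂F/∂a at (-0.12336875, -0.4908, 0.368675) = 2.644375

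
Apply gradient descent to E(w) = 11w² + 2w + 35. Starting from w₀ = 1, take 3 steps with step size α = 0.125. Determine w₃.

E′(w) = 22w + 2
w₁ = 1 − 0.125·24 = -2
w₂ = -2 − 0.125·(-42) = 3.25
w₃ = 3.25 − 0.125·73.5 = -5.9375

-5.9375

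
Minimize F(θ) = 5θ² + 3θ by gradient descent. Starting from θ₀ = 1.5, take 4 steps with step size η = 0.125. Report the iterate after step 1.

F′(θ) = 10θ + 3
Step 1: F′(1.5) = 18; θ₁ = 1.5 − 0.125·18 = -0.75

-0.75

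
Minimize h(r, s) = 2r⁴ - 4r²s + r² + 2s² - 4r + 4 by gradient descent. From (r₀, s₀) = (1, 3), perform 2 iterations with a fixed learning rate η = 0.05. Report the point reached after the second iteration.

∇h = (8r³ - 8rs + 2r - 4, -4r² + 4s)
Step 1: at (1, 3), ∇h = (-18, 8) → (1, 3) − 0.05·(-18, 8) = (1.9, 2.6)
Step 2: at (1.9, 2.6), ∇h = (15.152, -4.04) → (1.9, 2.6) − 0.05·(15.152, -4.04) = (1.1424, 2.802)

(1.1424, 2.802)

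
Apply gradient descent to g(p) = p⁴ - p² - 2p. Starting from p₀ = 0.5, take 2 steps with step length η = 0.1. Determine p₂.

0.93125

g′(p) = 4p³ - 2p - 2
p₁ = 0.5 − 0.1·(-2.5) = 0.75
p₂ = 0.75 − 0.1·(-1.8125) = 0.93125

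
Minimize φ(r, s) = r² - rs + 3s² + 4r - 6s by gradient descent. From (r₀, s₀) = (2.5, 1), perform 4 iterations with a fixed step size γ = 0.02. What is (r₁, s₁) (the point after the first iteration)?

∇φ = (2r - s + 4, -r + 6s - 6)
Step 1: at (2.5, 1), ∇φ = (8, -2.5) → (2.5, 1) − 0.02·(8, -2.5) = (2.34, 1.05)

(2.34, 1.05)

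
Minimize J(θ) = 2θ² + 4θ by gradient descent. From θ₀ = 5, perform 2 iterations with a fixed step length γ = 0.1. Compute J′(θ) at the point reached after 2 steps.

J′(θ) = 4θ + 4
θ₁ = 5 − 0.1·24 = 2.6
θ₂ = 2.6 − 0.1·14.4 = 1.16
J′(θ) at (1.16) = 8.64

8.64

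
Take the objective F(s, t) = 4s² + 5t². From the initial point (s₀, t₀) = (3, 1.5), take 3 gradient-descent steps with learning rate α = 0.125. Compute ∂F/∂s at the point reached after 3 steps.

0

∇F = (8s, 10t)
(s₁, t₁) = (3, 1.5) − 0.125·(24, 15) = (0, -0.375)
(s₂, t₂) = (0, -0.375) − 0.125·(0, -3.75) = (0, 0.09375)
(s₃, t₃) = (0, 0.09375) − 0.125·(0, 0.9375) = (0, -0.0234375)
∂F/∂s at (0, -0.0234375) = 0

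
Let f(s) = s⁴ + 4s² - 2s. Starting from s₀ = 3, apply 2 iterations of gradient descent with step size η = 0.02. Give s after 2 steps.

0.37088

f′(s) = 4s³ + 8s - 2
Step 1: f′(3) = 130; s₁ = 3 − 0.02·130 = 0.4
Step 2: f′(0.4) = 1.456; s₂ = 0.4 − 0.02·1.456 = 0.37088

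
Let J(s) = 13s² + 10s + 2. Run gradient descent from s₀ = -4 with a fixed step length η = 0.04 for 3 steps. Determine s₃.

J′(s) = 26s + 10
s₁ = -4 − 0.04·(-94) = -0.24
s₂ = -0.24 − 0.04·3.76 = -0.3904
s₃ = -0.3904 − 0.04·(-0.1504) = -0.384384

-0.384384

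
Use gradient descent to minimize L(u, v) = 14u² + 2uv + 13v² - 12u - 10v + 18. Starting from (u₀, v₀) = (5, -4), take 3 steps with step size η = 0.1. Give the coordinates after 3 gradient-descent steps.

(-19.768, 11.04)

∇L = (28u + 2v - 12, 2u + 26v - 10)
Step 1: at (5, -4), ∇L = (120, -104) → (5, -4) − 0.1·(120, -104) = (-7, 6.4)
Step 2: at (-7, 6.4), ∇L = (-195.2, 142.4) → (-7, 6.4) − 0.1·(-195.2, 142.4) = (12.52, -7.84)
Step 3: at (12.52, -7.84), ∇L = (322.88, -188.8) → (12.52, -7.84) − 0.1·(322.88, -188.8) = (-19.768, 11.04)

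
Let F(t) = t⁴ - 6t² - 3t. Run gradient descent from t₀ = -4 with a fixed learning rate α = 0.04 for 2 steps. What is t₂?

-7.31334144

F′(t) = 4t³ - 12t - 3
t₁ = -4 − 0.04·(-211) = 4.44
t₂ = 4.44 − 0.04·293.833536 = -7.31334144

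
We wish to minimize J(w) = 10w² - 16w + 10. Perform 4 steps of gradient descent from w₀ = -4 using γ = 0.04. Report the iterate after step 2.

J′(w) = 20w - 16
Step 1: J′(-4) = -96; w₁ = -4 − 0.04·(-96) = -0.16
Step 2: J′(-0.16) = -19.2; w₂ = -0.16 − 0.04·(-19.2) = 0.608

0.608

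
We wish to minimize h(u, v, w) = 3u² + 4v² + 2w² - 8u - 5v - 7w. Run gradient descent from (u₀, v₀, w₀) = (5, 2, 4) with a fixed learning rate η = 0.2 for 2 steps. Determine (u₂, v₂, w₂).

∇h = (6u - 8, 8v - 5, 4w - 7)
Step 1: at (5, 2, 4), ∇h = (22, 11, 9) → (5, 2, 4) − 0.2·(22, 11, 9) = (0.6, -0.2, 2.2)
Step 2: at (0.6, -0.2, 2.2), ∇h = (-4.4, -6.6, 1.8) → (0.6, -0.2, 2.2) − 0.2·(-4.4, -6.6, 1.8) = (1.48, 1.12, 1.84)

(1.48, 1.12, 1.84)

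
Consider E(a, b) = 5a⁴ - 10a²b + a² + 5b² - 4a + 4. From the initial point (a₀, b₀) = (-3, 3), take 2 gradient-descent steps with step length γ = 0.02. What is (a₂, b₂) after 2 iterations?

∇E = (20a³ - 20ab + 2a - 4, -10a² + 10b)
(a₁, b₁) = (-3, 3) − 0.02·(-370, -60) = (4.4, 4.2)
(a₂, b₂) = (4.4, 4.2) − 0.02·(1338.88, -151.6) = (-22.3776, 7.232)

(-22.3776, 7.232)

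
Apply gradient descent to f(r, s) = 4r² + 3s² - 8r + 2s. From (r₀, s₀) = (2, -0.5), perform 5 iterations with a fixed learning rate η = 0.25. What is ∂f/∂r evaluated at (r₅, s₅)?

∇f = (8r - 8, 6s + 2)
(r₁, s₁) = (2, -0.5) − 0.25·(8, -1) = (0, -0.25)
(r₂, s₂) = (0, -0.25) − 0.25·(-8, 0.5) = (2, -0.375)
(r₃, s₃) = (2, -0.375) − 0.25·(8, -0.25) = (0, -0.3125)
(r₄, s₄) = (0, -0.3125) − 0.25·(-8, 0.125) = (2, -0.34375)
(r₅, s₅) = (2, -0.34375) − 0.25·(8, -0.0625) = (0, -0.328125)
∂f/∂r at (0, -0.328125) = -8

-8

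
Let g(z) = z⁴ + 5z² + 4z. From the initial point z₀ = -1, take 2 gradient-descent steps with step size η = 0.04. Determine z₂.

-0.48544

g′(z) = 4z³ + 10z + 4
Step 1: g′(-1) = -10; z₁ = -1 − 0.04·(-10) = -0.6
Step 2: g′(-0.6) = -2.864; z₂ = -0.6 − 0.04·(-2.864) = -0.48544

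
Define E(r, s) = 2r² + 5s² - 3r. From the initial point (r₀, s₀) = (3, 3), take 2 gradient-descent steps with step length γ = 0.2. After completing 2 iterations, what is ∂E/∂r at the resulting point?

0.36

∇E = (4r - 3, 10s)
(r₁, s₁) = (3, 3) − 0.2·(9, 30) = (1.2, -3)
(r₂, s₂) = (1.2, -3) − 0.2·(1.8, -30) = (0.84, 3)
∂E/∂r at (0.84, 3) = 0.36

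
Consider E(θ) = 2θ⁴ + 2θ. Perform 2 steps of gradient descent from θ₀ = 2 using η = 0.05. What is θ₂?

-0.5212

E′(θ) = 8θ³ + 2
Step 1: E′(2) = 66; θ₁ = 2 − 0.05·66 = -1.3
Step 2: E′(-1.3) = -15.576; θ₂ = -1.3 − 0.05·(-15.576) = -0.5212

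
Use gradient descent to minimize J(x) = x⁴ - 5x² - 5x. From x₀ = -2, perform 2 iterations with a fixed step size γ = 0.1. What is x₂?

-0.0892

J′(x) = 4x³ - 10x - 5
Step 1: J′(-2) = -17; x₁ = -2 − 0.1·(-17) = -0.3
Step 2: J′(-0.3) = -2.108; x₂ = -0.3 − 0.1·(-2.108) = -0.0892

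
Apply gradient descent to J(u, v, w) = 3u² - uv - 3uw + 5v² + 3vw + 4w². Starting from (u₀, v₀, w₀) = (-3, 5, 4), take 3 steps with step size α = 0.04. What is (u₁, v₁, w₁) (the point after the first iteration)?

∇J = (6u - v - 3w, -u + 10v + 3w, -3u + 3v + 8w)
Step 1: at (-3, 5, 4), ∇J = (-35, 65, 56) → (-3, 5, 4) − 0.04·(-35, 65, 56) = (-1.6, 2.4, 1.76)

(-1.6, 2.4, 1.76)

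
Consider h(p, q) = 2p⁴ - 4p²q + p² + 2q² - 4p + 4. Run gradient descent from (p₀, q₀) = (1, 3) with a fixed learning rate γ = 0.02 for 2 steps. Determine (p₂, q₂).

(1.60111104, 2.760768)

∇h = (8p³ - 8pq + 2p - 4, -4p² + 4q)
Step 1: at (1, 3), ∇h = (-18, 8) → (1, 3) − 0.02·(-18, 8) = (1.36, 2.84)
Step 2: at (1.36, 2.84), ∇h = (-12.055552, 3.9616) → (1.36, 2.84) − 0.02·(-12.055552, 3.9616) = (1.60111104, 2.760768)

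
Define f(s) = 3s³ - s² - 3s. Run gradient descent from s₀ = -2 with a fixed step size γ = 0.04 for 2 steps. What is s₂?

f′(s) = 9s² - 2s - 3
s₁ = -2 − 0.04·37 = -3.48
s₂ = -3.48 − 0.04·112.9536 = -7.998144

-7.998144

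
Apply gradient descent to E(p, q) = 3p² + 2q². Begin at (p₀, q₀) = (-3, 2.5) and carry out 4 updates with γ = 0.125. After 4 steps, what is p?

∇E = (6p, 4q)
(p₁, q₁) = (-3, 2.5) − 0.125·(-18, 10) = (-0.75, 1.25)
(p₂, q₂) = (-0.75, 1.25) − 0.125·(-4.5, 5) = (-0.1875, 0.625)
(p₃, q₃) = (-0.1875, 0.625) − 0.125·(-1.125, 2.5) = (-0.046875, 0.3125)
(p₄, q₄) = (-0.046875, 0.3125) − 0.125·(-0.28125, 1.25) = (-0.01171875, 0.15625)
p = -0.01171875

-0.01171875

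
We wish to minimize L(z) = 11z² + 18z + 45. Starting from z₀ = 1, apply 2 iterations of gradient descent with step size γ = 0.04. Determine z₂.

-0.792

L′(z) = 22z + 18
Step 1: L′(1) = 40; z₁ = 1 − 0.04·40 = -0.6
Step 2: L′(-0.6) = 4.8; z₂ = -0.6 − 0.04·4.8 = -0.792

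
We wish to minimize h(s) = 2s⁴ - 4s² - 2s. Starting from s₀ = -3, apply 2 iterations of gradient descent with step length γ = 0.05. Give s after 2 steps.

h′(s) = 8s³ - 8s - 2
Step 1: h′(-3) = -194; s₁ = -3 − 0.05·(-194) = 6.7
Step 2: h′(6.7) = 2350.504; s₂ = 6.7 − 0.05·2350.504 = -110.8252

-110.8252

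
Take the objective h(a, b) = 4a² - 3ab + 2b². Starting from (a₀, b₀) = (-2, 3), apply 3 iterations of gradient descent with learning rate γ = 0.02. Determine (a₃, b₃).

(-0.785016, 2.0856)

∇h = (8a - 3b, -3a + 4b)
(a₁, b₁) = (-2, 3) − 0.02·(-25, 18) = (-1.5, 2.64)
(a₂, b₂) = (-1.5, 2.64) − 0.02·(-19.92, 15.06) = (-1.1016, 2.3388)
(a₃, b₃) = (-1.1016, 2.3388) − 0.02·(-15.8292, 12.66) = (-0.785016, 2.0856)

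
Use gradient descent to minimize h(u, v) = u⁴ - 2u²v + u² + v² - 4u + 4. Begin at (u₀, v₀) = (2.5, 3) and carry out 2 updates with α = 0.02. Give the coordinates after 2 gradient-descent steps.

(1.80475304, 3.138756)

∇h = (4u³ - 4uv + 2u - 4, -2u² + 2v)
(u₁, v₁) = (2.5, 3) − 0.02·(33.5, -6.5) = (1.83, 3.13)
(u₂, v₂) = (1.83, 3.13) − 0.02·(1.262348, -0.4378) = (1.80475304, 3.138756)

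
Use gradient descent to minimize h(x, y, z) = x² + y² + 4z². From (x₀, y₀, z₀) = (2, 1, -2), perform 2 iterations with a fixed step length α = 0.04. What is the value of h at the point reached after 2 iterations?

7.00298496

∇h = (2x, 2y, 8z)
Step 1: at (2, 1, -2), ∇h = (4, 2, -16) → (2, 1, -2) − 0.04·(4, 2, -16) = (1.84, 0.92, -1.36)
Step 2: at (1.84, 0.92, -1.36), ∇h = (3.68, 1.84, -10.88) → (1.84, 0.92, -1.36) − 0.04·(3.68, 1.84, -10.88) = (1.6928, 0.8464, -0.9248)
h(1.6928, 0.8464, -0.9248) = 7.00298496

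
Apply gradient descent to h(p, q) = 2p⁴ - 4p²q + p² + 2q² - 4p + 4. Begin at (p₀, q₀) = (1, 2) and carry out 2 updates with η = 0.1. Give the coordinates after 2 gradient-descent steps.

∇h = (8p³ - 8pq + 2p - 4, -4p² + 4q)
Step 1: at (1, 2), ∇h = (-10, 4) → (1, 2) − 0.1·(-10, 4) = (2, 1.6)
Step 2: at (2, 1.6), ∇h = (38.4, -9.6) → (2, 1.6) − 0.1·(38.4, -9.6) = (-1.84, 2.56)

(-1.84, 2.56)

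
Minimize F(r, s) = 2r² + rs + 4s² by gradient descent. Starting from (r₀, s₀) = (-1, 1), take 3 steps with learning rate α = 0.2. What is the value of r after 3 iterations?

∇F = (4r + s, r + 8s)
(r₁, s₁) = (-1, 1) − 0.2·(-3, 7) = (-0.4, -0.4)
(r₂, s₂) = (-0.4, -0.4) − 0.2·(-2, -3.6) = (0, 0.32)
(r₃, s₃) = (0, 0.32) − 0.2·(0.32, 2.56) = (-0.064, -0.192)
r = -0.064

-0.064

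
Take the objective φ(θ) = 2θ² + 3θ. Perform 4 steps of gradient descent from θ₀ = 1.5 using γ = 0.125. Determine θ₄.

φ′(θ) = 4θ + 3
Step 1: φ′(1.5) = 9; θ₁ = 1.5 − 0.125·9 = 0.375
Step 2: φ′(0.375) = 4.5; θ₂ = 0.375 − 0.125·4.5 = -0.1875
Step 3: φ′(-0.1875) = 2.25; θ₃ = -0.1875 − 0.125·2.25 = -0.46875
Step 4: φ′(-0.46875) = 1.125; θ₄ = -0.46875 − 0.125·1.125 = -0.609375

-0.609375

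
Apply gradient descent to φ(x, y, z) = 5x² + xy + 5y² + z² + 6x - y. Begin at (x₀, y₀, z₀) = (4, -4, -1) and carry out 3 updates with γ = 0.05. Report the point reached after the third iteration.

∇φ = (10x + y + 6, x + 10y - 1, 2z)
Step 1: at (4, -4, -1), ∇φ = (42, -37, -2) → (4, -4, -1) − 0.05·(42, -37, -2) = (1.9, -2.15, -0.9)
Step 2: at (1.9, -2.15, -0.9), ∇φ = (22.85, -20.6, -1.8) → (1.9, -2.15, -0.9) − 0.05·(22.85, -20.6, -1.8) = (0.7575, -1.12, -0.81)
Step 3: at (0.7575, -1.12, -0.81), ∇φ = (12.455, -11.4425, -1.62) → (0.7575, -1.12, -0.81) − 0.05·(12.455, -11.4425, -1.62) = (0.13475, -0.547875, -0.729)

(0.13475, -0.547875, -0.729)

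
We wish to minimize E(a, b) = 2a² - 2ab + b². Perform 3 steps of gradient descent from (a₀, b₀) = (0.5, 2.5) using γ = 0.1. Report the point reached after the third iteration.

(0.908, 1.652)

∇E = (4a - 2b, -2a + 2b)
Step 1: at (0.5, 2.5), ∇E = (-3, 4) → (0.5, 2.5) − 0.1·(-3, 4) = (0.8, 2.1)
Step 2: at (0.8, 2.1), ∇E = (-1, 2.6) → (0.8, 2.1) − 0.1·(-1, 2.6) = (0.9, 1.84)
Step 3: at (0.9, 1.84), ∇E = (-0.08, 1.88) → (0.9, 1.84) − 0.1·(-0.08, 1.88) = (0.908, 1.652)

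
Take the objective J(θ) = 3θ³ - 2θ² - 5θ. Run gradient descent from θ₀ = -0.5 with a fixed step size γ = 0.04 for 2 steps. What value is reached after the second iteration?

-0.424724

J′(θ) = 9θ² - 4θ - 5
Step 1: J′(-0.5) = -0.75; θ₁ = -0.5 − 0.04·(-0.75) = -0.47
Step 2: J′(-0.47) = -1.1319; θ₂ = -0.47 − 0.04·(-1.1319) = -0.424724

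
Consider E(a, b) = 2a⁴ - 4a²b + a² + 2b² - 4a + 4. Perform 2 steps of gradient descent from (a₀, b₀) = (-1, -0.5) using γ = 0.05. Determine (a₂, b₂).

(0.1184, -0.158)

∇E = (8a³ - 8ab + 2a - 4, -4a² + 4b)
Step 1: at (-1, -0.5), ∇E = (-18, -6) → (-1, -0.5) − 0.05·(-18, -6) = (-0.1, -0.2)
Step 2: at (-0.1, -0.2), ∇E = (-4.368, -0.84) → (-0.1, -0.2) − 0.05·(-4.368, -0.84) = (0.1184, -0.158)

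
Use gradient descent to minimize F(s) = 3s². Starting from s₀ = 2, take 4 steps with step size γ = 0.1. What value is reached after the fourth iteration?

0.0512

F′(s) = 6s
s₁ = 2 − 0.1·12 = 0.8
s₂ = 0.8 − 0.1·4.8 = 0.32
s₃ = 0.32 − 0.1·1.92 = 0.128
s₄ = 0.128 − 0.1·0.768 = 0.0512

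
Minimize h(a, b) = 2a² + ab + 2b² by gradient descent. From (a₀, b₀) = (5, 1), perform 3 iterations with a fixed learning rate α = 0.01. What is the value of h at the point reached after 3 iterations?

43.074799137273

∇h = (4a + b, a + 4b)
(a₁, b₁) = (5, 1) − 0.01·(21, 9) = (4.79, 0.91)
(a₂, b₂) = (4.79, 0.91) − 0.01·(20.07, 8.43) = (4.5893, 0.8257)
(a₃, b₃) = (4.5893, 0.8257) − 0.01·(19.1829, 7.8921) = (4.397471, 0.746779)
h(4.397471, 0.746779) = 43.074799137273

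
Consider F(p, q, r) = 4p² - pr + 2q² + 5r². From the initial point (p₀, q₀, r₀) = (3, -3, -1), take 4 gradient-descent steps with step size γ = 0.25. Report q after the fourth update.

0

∇F = (8p - r, 4q, -p + 10r)
(p₁, q₁, r₁) = (3, -3, -1) − 0.25·(25, -12, -13) = (-3.25, 0, 2.25)
(p₂, q₂, r₂) = (-3.25, 0, 2.25) − 0.25·(-28.25, 0, 25.75) = (3.8125, 0, -4.1875)
(p₃, q₃, r₃) = (3.8125, 0, -4.1875) − 0.25·(34.6875, 0, -45.6875) = (-4.859375, 0, 7.234375)
(p₄, q₄, r₄) = (-4.859375, 0, 7.234375) − 0.25·(-46.109375, 0, 77.203125) = (6.66796875, 0, -12.06640625)
q = 0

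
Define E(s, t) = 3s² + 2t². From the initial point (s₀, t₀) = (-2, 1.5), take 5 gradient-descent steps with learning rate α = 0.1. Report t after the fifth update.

0.11664

∇E = (6s, 4t)
(s₁, t₁) = (-2, 1.5) − 0.1·(-12, 6) = (-0.8, 0.9)
(s₂, t₂) = (-0.8, 0.9) − 0.1·(-4.8, 3.6) = (-0.32, 0.54)
(s₃, t₃) = (-0.32, 0.54) − 0.1·(-1.92, 2.16) = (-0.128, 0.324)
(s₄, t₄) = (-0.128, 0.324) − 0.1·(-0.768, 1.296) = (-0.0512, 0.1944)
(s₅, t₅) = (-0.0512, 0.1944) − 0.1·(-0.3072, 0.7776) = (-0.02048, 0.11664)
t = 0.11664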